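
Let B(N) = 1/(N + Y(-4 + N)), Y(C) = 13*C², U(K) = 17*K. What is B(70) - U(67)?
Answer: -64579021/56698 ≈ -1139.0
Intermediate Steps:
B(N) = 1/(N + 13*(-4 + N)²)
B(70) - U(67) = 1/(70 + 13*(-4 + 70)²) - 17*67 = 1/(70 + 13*66²) - 1*1139 = 1/(70 + 13*4356) - 1139 = 1/(70 + 56628) - 1139 = 1/56698 - 1139 = -64579021/56698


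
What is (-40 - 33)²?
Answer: 5329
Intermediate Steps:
(-40 - 33)² = (-73)² = 5329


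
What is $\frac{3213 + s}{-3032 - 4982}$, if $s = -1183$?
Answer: $- \frac{1015}{4007} \approx -0.25331$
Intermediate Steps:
$\frac{3213 + s}{-3032 - 4982} = \frac{3213 - 1183}{-3032 - 4982} = \frac{2030}{-8014} = 2030 \left(- \frac{1}{8014}\right) = - \frac{1015}{4007}$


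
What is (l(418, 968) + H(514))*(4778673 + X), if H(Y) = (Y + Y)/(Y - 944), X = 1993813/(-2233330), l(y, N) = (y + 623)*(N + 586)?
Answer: 1855964642130875853446/240082975 ≈ 7.7305e+12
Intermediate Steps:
l(y, N) = (586 + N)*(623 + y) (l(y, N) = (623 + y)*(586 + N) = (586 + N)*(623 + y))
X = -1993813/2233330 (X = 1993813*(-1/2233330) = -1993813/2233330 ≈ -0.89275)
H(Y) = 2*Y/(-944 + Y) (H(Y) = (2*Y)/(-944 + Y) = 2*Y/(-944 + Y))
(l(418, 968) + H(514))*(4778673 + X) = ((365078 + 586*418 + 623*968 + 968*418) + 2*514/(-944 + 514))*(4778673 - 1993813/2233330) = ((365078 + 244948 + 603064 + 404624) + 2*514/(-430))*(10672351777277/2233330) = (1617714 + 2*514*(-1/430))*(10672351777277/2233330) = (1617714 - 514/215)*(10672351777277/2233330) = (347807996/215)*(10672351777277/2233330) = 1855964642130875853446/240082975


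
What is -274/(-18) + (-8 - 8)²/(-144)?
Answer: 121/9 ≈ 13.444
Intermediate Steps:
-274/(-18) + (-8 - 8)²/(-144) = -274*(-1/18) + (-16)²*(-1/144) = 137/9 + 256*(-1/144) = 137/9 - 16/9 = 121/9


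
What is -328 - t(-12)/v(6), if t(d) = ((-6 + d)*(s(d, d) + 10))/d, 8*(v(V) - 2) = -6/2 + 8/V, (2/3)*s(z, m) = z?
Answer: -13816/43 ≈ -321.30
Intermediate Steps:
s(z, m) = 3*z/2
v(V) = 13/8 + 1/V (v(V) = 2 + (-6/2 + 8/V)/8 = 2 + (-6*1/2 + 8/V)/8 = 2 + (-3 + 8/V)/8 = 2 + (-3/8 + 1/V) = 13/8 + 1/V)
t(d) = (-6 + d)*(10 + 3*d/2)/d (t(d) = ((-6 + d)*(3*d/2 + 10))/d = ((-6 + d)*(10 + 3*d/2))/d = (-6 + d)*(10 + 3*d/2)/d)
-328 - t(-12)/v(6) = -328 - (1 - 60/(-12) + (3/2)*(-12))/(13/8 + 1/6) = -328 - (1 - 60*(-1/12) - 18)/(13/8 + 1/6) = -328 - (1 + 5 - 18)/43/24 = -328 - (-12)*24/43 = -328 - 1*(-288/43) = -328 + 288/43 = -13816/43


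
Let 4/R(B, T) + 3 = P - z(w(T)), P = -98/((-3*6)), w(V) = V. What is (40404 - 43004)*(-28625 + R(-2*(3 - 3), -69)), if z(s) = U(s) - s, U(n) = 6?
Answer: 48599618600/653 ≈ 7.4425e+7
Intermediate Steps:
z(s) = 6 - s
P = 49/9 (P = -98/(-18) = -98*(-1/18) = 49/9 ≈ 5.4444)
R(B, T) = 4/(-32/9 + T) (R(B, T) = 4/(-3 + (49/9 - (6 - T))) = 4/(-3 + (49/9 + (-6 + T))) = 4/(-3 + (-5/9 + T)) = 4/(-32/9 + T))
(40404 - 43004)*(-28625 + R(-2*(3 - 3), -69)) = (40404 - 43004)*(-28625 + 36/(-32 + 9*(-69))) = -2600*(-28625 + 36/(-32 - 621)) = -2600*(-28625 + 36/(-653)) = -2600*(-28625 + 36*(-1/653)) = -2600*(-28625 - 36/653) = -2600*(-18692161/653) = 48599618600/653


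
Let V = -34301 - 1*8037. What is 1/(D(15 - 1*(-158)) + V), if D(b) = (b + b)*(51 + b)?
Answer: 1/35166 ≈ 2.8437e-5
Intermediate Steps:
D(b) = 2*b*(51 + b) (D(b) = (2*b)*(51 + b) = 2*b*(51 + b))
V = -42338 (V = -34301 - 8037 = -42338)
1/(D(15 - 1*(-158)) + V) = 1/(2*(15 - 1*(-158))*(51 + (15 - 1*(-158))) - 42338) = 1/(2*(15 + 158)*(51 + (15 + 158)) - 42338) = 1/(2*173*(51 + 173) - 42338) = 1/(2*173*224 - 42338) = 1/(77504 - 42338) = 1/35166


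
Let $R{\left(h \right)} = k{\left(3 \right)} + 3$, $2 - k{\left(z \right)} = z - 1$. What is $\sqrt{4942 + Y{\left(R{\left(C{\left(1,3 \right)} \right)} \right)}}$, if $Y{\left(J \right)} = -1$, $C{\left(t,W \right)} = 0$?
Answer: $9 \sqrt{61} \approx 70.292$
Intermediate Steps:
$k{\left(z \right)} = 3 - z$ ($k{\left(z \right)} = 2 - \left(z - 1\right) = 2 - \left(-1 + z\right) = 3 - z$)
$R{\left(h \right)} = 3$ ($R{\left(h \right)} = \left(3 - 3\right) + 3 = 0 + 3 = 3$)
$\sqrt{4942 + Y{\left(R{\left(C{\left(1,3 \right)} \right)} \right)}} = \sqrt{4942 - 1} = \sqrt{4941} = 9 \sqrt{61}$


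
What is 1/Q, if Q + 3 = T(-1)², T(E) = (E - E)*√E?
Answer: -⅓ ≈ -0.33333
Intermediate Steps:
T(E) = 0 (T(E) = 0*√E = 0)
Q = -3 (Q = -3 + 0² = -3 + 0 = -3)
1/Q = 1/(-3) = -⅓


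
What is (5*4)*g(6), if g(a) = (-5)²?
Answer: 500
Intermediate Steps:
g(a) = 25
(5*4)*g(6) = (5*4)*25 = 20*25 = 500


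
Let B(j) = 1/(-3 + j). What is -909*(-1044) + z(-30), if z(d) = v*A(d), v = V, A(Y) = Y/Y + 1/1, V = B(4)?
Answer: 948998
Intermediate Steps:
V = 1 (V = 1/(-3 + 4) = 1/1 = 1)
A(Y) = 2 (A(Y) = 1 + 1*1 = 1 + 1 = 2)
v = 1
z(d) = 2 (z(d) = 1*2 = 2)
-909*(-1044) + z(-30) = -909*(-1044) + 2 = 948996 + 2 = 948998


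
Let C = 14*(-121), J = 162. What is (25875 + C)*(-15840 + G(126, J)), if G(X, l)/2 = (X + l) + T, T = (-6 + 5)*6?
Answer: -369388956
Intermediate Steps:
T = -6 (T = -1*6 = -6)
G(X, l) = -12 + 2*X + 2*l (G(X, l) = 2*((X + l) - 6) = 2*(-6 + X + l) = -12 + 2*X + 2*l)
C = -1694
(25875 + C)*(-15840 + G(126, J)) = (25875 - 1694)*(-15840 + (-12 + 2*126 + 2*162)) = 24181*(-15840 + (-12 + 252 + 324)) = 24181*(-15840 + 564) = 24181*(-15276) = -369388956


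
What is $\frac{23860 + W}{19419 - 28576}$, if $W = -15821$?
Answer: $- \frac{8039}{9157} \approx -0.87791$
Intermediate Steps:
$\frac{23860 + W}{19419 - 28576} = \frac{23860 - 15821}{19419 - 28576} = \frac{8039}{-9157} = 8039 \left(- \frac{1}{9157}\right) = - \frac{8039}{9157}$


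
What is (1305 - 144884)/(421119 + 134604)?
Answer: -143579/555723 ≈ -0.25836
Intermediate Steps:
(1305 - 144884)/(421119 + 134604) = -143579/555723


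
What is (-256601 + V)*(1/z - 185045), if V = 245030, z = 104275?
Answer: 223269010084554/104275 ≈ 2.1412e+9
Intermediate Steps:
(-256601 + V)*(1/z - 185045) = (-256601 + 245030)*(1/104275 - 185045) = -11571*(1/104275 - 185045) = -11571*(-19295567374/104275) = 223269010084554/104275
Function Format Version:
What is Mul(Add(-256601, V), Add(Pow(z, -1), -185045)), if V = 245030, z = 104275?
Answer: Rational(223269010084554, 104275) ≈ 2.1412e+9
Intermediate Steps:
Mul(Add(-256601, V), Add(Pow(z, -1), -185045)) = Mul(Add(-256601, 245030), Add(Pow(104275, -1), -185045)) = Mul(-11571, Add(Rational(1, 104275), -185045)) = Mul(-11571, Rational(-19295567374, 104275)) = Rational(223269010084554, 104275)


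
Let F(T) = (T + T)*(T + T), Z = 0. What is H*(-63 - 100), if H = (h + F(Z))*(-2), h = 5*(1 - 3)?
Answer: -3260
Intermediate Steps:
F(T) = 4*T² (F(T) = (2*T)*(2*T) = 4*T²)
h = -10 (h = 5*(-2) = -10)
H = 20 (H = (-10 + 4*0²)*(-2) = (-10 + 4*0)*(-2) = (-10 + 0)*(-2) = -10*(-2) = 20)
H*(-63 - 100) = 20*(-63 - 100) = 20*(-163) = -3260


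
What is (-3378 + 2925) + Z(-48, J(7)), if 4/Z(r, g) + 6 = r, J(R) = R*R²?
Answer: -12233/27 ≈ -453.07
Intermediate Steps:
J(R) = R³
Z(r, g) = 4/(-6 + r)
(-3378 + 2925) + Z(-48, J(7)) = (-3378 + 2925) + 4/(-6 - 48) = -453 + 4/(-54) = -453 + 4*(-1/54) = -453 - 2/27 = -12233/27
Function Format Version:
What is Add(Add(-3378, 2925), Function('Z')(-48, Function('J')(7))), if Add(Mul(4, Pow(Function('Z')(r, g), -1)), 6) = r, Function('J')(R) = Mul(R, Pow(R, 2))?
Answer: Rational(-12233, 27) ≈ -453.07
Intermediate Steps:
Function('J')(R) = Pow(R, 3)
Function('Z')(r, g) = Mul(4, Pow(Add(-6, r), -1))
Add(Add(-3378, 2925), Function('Z')(-48, Function('J')(7))) = Add(Add(-3378, 2925), Mul(4, Pow(Add(-6, -48), -1))) = Add(-453, Mul(4, Pow(-54, -1))) = Add(-453, Mul(4, Rational(-1, 54))) = Add(-453, Rational(-2, 27)) = Rational(-12233, 27)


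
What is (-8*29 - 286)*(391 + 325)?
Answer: -370888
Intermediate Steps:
(-8*29 - 286)*(391 + 325) = (-232 - 286)*716 = -518*716 = -370888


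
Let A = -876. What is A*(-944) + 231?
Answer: 827175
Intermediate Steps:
A*(-944) + 231 = -876*(-944) + 231 = 826944 + 231 = 827175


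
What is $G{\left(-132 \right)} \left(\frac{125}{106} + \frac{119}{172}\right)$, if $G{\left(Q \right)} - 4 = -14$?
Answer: $- \frac{85285}{4558} \approx -18.711$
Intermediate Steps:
$G{\left(Q \right)} = -10$ ($G{\left(Q \right)} = 4 - 14 = -10$)
$G{\left(-132 \right)} \left(\frac{125}{106} + \frac{119}{172}\right) = - 10 \left(\frac{125}{106} + \frac{119}{172}\right) = \left(-10\right) \frac{17057}{9116} = - \frac{85285}{4558}$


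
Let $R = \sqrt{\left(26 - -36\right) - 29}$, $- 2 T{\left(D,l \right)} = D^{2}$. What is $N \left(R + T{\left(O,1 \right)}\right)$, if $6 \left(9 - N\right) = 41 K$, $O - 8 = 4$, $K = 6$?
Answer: $2304 - 32 \sqrt{33} \approx 2120.2$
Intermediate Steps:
$O = 12$ ($O = 8 + 4 = 12$)
$T{\left(D,l \right)} = - \frac{D^{2}}{2}$
$R = \sqrt{33}$ ($R = \sqrt{\left(26 + 36\right) - 29} = \sqrt{62 - 29} = \sqrt{33} \approx 5.7446$)
$N = -32$ ($N = 9 - \frac{41 \cdot 6}{6} = 9 - 41 = -32$)
$N \left(R + T{\left(O,1 \right)}\right) = - 32 \left(\sqrt{33} - \frac{12^{2}}{2}\right) = - 32 \left(\sqrt{33} - 72\right) = - 32 \left(-72 + \sqrt{33}\right) = 2304 - 32 \sqrt{33}$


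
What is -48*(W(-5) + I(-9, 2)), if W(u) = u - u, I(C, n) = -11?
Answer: 528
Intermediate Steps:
W(u) = 0
-48*(W(-5) + I(-9, 2)) = -48*(0 - 11) = -48*(-11) = 528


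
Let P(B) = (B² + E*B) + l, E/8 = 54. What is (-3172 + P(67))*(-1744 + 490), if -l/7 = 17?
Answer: -37798068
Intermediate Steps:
E = 432 (E = 8*54 = 432)
l = -119 (l = -7*17 = -119)
P(B) = -119 + B² + 432*B (P(B) = (B² + 432*B) - 119 = -119 + B² + 432*B)
(-3172 + P(67))*(-1744 + 490) = (-3172 + (-119 + 67² + 432*67))*(-1744 + 490) = (-3172 + (-119 + 4489 + 28944))*(-1254) = (-3172 + 33314)*(-1254) = 30142*(-1254) = -37798068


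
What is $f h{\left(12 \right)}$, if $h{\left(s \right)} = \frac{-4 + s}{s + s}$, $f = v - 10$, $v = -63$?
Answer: $- \frac{73}{3} \approx -24.333$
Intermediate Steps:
$f = -73$ ($f = -63 - 10 = -73$)
$h{\left(s \right)} = \frac{-4 + s}{2 s}$
$f h{\left(12 \right)} = - 73 \frac{-4 + 12}{2 \cdot 12} = - 73 \cdot \frac{1}{2} \cdot \frac{1}{12} \cdot 8 = \left(-73\right) \frac{1}{3} = - \frac{73}{3}$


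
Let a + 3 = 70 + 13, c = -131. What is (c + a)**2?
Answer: 2601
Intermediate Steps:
a = 80 (a = -3 + (70 + 13) = -3 + 83 = 80)
(c + a)**2 = (-131 + 80)**2 = (-51)**2 = 2601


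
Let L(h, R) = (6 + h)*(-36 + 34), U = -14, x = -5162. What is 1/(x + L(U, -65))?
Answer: -1/5146 ≈ -0.00019433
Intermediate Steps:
L(h, R) = -12 - 2*h (L(h, R) = (6 + h)*(-2) = -12 - 2*h)
1/(x + L(U, -65)) = 1/(-5162 + (-12 - 2*(-14))) = 1/(-5162 + (-12 + 28)) = 1/(-5162 + 16) = 1/(-5146) = -1/5146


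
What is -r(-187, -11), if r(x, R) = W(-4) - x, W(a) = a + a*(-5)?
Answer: -203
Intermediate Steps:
W(a) = -4*a (W(a) = a - 5*a = -4*a)
r(x, R) = 16 - x (r(x, R) = -4*(-4) - x = 16 - x)
-r(-187, -11) = -(16 - 1*(-187)) = -(16 + 187) = -1*203 = -203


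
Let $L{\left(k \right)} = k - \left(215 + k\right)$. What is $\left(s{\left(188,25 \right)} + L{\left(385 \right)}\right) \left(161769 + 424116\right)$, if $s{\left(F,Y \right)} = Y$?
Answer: $-111318150$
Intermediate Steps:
$L{\left(k \right)} = -215$
$\left(s{\left(188,25 \right)} + L{\left(385 \right)}\right) \left(161769 + 424116\right) = \left(25 - 215\right) \left(161769 + 424116\right) = \left(-190\right) 585885 = -111318150$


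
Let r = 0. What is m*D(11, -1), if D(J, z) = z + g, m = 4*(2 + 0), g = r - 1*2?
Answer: -24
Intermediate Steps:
g = -2 (g = 0 - 1*2 = 0 - 2 = -2)
m = 8 (m = 4*2 = 8)
D(J, z) = -2 + z (D(J, z) = z - 2 = -2 + z)
m*D(11, -1) = 8*(-2 - 1) = 8*(-3) = -24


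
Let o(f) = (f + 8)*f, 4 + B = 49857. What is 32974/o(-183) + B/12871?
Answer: 33130339/6757275 ≈ 4.9029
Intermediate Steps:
B = 49853 (B = -4 + 49857 = 49853)
o(f) = f*(8 + f) (o(f) = (8 + f)*f = f*(8 + f))
32974/o(-183) + B/12871 = 32974/((-183*(8 - 183))) + 49853/12871 = 32974/((-183*(-175))) + 49853*(1/12871) = 32974/32025 + 49853/12871 = 33130339/6757275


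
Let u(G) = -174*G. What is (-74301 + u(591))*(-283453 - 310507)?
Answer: 105211104600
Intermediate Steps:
(-74301 + u(591))*(-283453 - 310507) = (-74301 - 174*591)*(-283453 - 310507) = (-74301 - 102834)*(-593960) = -177135*(-593960) = 105211104600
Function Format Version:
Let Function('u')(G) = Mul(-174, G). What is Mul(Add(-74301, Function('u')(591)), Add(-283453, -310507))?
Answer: 105211104600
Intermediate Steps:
Mul(Add(-74301, Function('u')(591)), Add(-283453, -310507)) = Mul(Add(-74301, Mul(-174, 591)), Add(-283453, -310507)) = Mul(Add(-74301, -102834), -593960) = Mul(-177135, -593960) = 105211104600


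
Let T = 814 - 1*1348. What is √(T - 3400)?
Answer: I*√3934 ≈ 62.722*I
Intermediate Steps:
T = -534 (T = 814 - 1348 = -534)
√(T - 3400) = √(-534 - 3400) = √(-3934) = I*√3934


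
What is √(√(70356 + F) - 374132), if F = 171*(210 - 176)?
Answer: √(-374132 + √76170) ≈ 611.44*I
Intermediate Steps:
F = 5814 (F = 171*34 = 5814)
√(√(70356 + F) - 374132) = √(√(70356 + 5814) - 374132) = √(√76170 - 374132) = √(-374132 + √76170)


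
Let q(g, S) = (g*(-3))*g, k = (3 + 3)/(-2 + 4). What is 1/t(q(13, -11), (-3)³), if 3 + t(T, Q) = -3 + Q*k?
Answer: -1/87 ≈ -0.011494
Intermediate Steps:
k = 3 (k = 6/2 = 6*(½) = 3)
q(g, S) = -3*g² (q(g, S) = (-3*g)*g = -3*g²)
t(T, Q) = -6 + 3*Q (t(T, Q) = -3 + (-3 + Q*3) = -3 + (-3 + 3*Q) = -6 + 3*Q)
1/t(q(13, -11), (-3)³) = 1/(-6 + 3*(-3)³) = 1/(-6 + 3*(-27)) = 1/(-6 - 81) = 1/(-87) = -1/87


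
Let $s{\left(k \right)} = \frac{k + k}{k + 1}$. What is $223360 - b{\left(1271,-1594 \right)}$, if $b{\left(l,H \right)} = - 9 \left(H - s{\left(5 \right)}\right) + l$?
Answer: $207728$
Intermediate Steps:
$s{\left(k \right)} = \frac{2 k}{1 + k}$
$b{\left(l,H \right)} = 15 + l - 9 H$ ($b{\left(l,H \right)} = - 9 \left(H - 2 \cdot 5 \frac{1}{1 + 5}\right) + l = - 9 \left(H - 2 \cdot 5 \cdot \frac{1}{6}\right) + l = - 9 \left(H - \frac{5}{3}\right) + l = - 9 \left(- \frac{5}{3} + H\right) + l = \left(15 - 9 H\right) + l = 15 + l - 9 H$)
$223360 - b{\left(1271,-1594 \right)} = 223360 - \left(15 + 1271 - -14346\right) = 223360 - \left(15 + 1271 + 14346\right) = 223360 - 15632 = 207728$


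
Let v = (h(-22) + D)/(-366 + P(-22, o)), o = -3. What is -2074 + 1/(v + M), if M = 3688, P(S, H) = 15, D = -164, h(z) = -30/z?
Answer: -29536155757/14241157 ≈ -2074.0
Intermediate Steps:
v = 1789/3861 (v = (-30/(-22) - 164)/(-366 + 15) = (-30*(-1/22) - 164)/(-351) = (15/11 - 164)*(-1/351) = -1789/11*(-1/351) = 1789/3861 ≈ 0.46335)
-2074 + 1/(v + M) = -2074 + 1/(1789/3861 + 3688) = -2074 + 1/(14241157/3861) = -2074 + 3861/14241157 = -29536155757/14241157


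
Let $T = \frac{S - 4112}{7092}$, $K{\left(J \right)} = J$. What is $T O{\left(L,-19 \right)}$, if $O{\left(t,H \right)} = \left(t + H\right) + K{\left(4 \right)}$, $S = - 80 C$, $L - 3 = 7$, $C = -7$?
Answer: $\frac{1480}{591} \approx 2.5042$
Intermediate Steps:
$L = 10$ ($L = 3 + 7 = 10$)
$S = 560$ ($S = \left(-80\right) \left(-7\right) = 560$)
$O{\left(t,H \right)} = 4 + H + t$ ($O{\left(t,H \right)} = \left(t + H\right) + 4 = \left(H + t\right) + 4 = 4 + H + t$)
$T = - \frac{296}{591}$ ($T = \frac{560 - 4112}{7092} = \left(-3552\right) \frac{1}{7092} = - \frac{296}{591} \approx -0.50085$)
$T O{\left(L,-19 \right)} = - \frac{296 \left(4 - 19 + 10\right)}{591} = \left(- \frac{296}{591}\right) \left(-5\right) = \frac{1480}{591}$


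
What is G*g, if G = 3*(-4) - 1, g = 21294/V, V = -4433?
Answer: 21294/341 ≈ 62.446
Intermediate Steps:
g = -1638/341 (g = 21294/(-4433) = 21294*(-1/4433) = -1638/341 ≈ -4.8035)
G = -13 (G = -12 - 1 = -13)
G*g = -13*(-1638/341) = 21294/341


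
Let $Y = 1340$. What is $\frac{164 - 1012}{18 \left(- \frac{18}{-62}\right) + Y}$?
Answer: $- \frac{13144}{20851} \approx -0.63038$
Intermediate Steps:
$\frac{164 - 1012}{18 \left(- \frac{18}{-62}\right) + Y} = \frac{164 - 1012}{18 \left(- \frac{18}{-62}\right) + 1340} = - \frac{848}{18 \left(\left(-18\right) \left(- \frac{1}{62}\right)\right) + 1340} = - \frac{848}{18 \cdot \frac{9}{31} + 1340} = - \frac{848}{\frac{162}{31} + 1340} = - \frac{848}{\frac{41702}{31}} = \left(-848\right) \frac{31}{41702} = - \frac{13144}{20851}$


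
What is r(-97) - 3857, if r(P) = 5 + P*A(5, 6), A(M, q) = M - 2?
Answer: -4143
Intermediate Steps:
A(M, q) = -2 + M
r(P) = 5 + 3*P (r(P) = 5 + P*(-2 + 5) = 5 + P*3 = 5 + 3*P)
r(-97) - 3857 = (5 + 3*(-97)) - 3857 = (5 - 291) - 3857 = -286 - 3857 = -4143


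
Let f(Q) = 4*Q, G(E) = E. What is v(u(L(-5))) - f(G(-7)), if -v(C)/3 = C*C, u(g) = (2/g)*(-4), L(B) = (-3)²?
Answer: 692/27 ≈ 25.630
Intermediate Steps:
L(B) = 9
u(g) = -8/g
v(C) = -3*C² (v(C) = -3*C*C = -3*C²)
v(u(L(-5))) - f(G(-7)) = -3*(-8/9)² - 4*(-7) = -3*(-8*⅑)² - 1*(-28) = -3*(-8/9)² + 28 = -3*64/81 + 28 = -64/27 + 28 = 692/27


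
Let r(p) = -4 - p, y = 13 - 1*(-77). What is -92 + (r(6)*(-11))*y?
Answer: 9808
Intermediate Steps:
y = 90 (y = 13 + 77 = 90)
-92 + (r(6)*(-11))*y = -92 + ((-4 - 1*6)*(-11))*90 = -92 + ((-4 - 6)*(-11))*90 = -92 - 10*(-11)*90 = -92 + 110*90 = -92 + 9900 = 9808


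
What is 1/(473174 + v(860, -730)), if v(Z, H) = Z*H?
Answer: -1/154626 ≈ -6.4672e-6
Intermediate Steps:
v(Z, H) = H*Z
1/(473174 + v(860, -730)) = 1/(473174 - 730*860) = 1/(473174 - 627800) = 1/(-154626) = -1/154626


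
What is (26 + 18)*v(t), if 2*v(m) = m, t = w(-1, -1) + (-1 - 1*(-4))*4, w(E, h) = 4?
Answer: 352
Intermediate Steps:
t = 16 (t = 4 + (-1 - 1*(-4))*4 = 4 + (-1 + 4)*4 = 4 + 3*4 = 4 + 12 = 16)
v(m) = m/2
(26 + 18)*v(t) = (26 + 18)*((1/2)*16) = 44*8 = 352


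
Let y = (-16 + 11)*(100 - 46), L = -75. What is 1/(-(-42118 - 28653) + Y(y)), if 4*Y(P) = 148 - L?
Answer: 4/283307 ≈ 1.4119e-5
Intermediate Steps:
y = -270 (y = -5*54 = -270)
Y(P) = 223/4 (Y(P) = (148 - 1*(-75))/4 = (148 + 75)/4 = (¼)*223 = 223/4)
1/(-(-42118 - 28653) + Y(y)) = 1/(-(-42118 - 28653) + 223/4) = 1/(-1*(-70771) + 223/4) = 1/(70771 + 223/4) = 1/(283307/4) = 4/283307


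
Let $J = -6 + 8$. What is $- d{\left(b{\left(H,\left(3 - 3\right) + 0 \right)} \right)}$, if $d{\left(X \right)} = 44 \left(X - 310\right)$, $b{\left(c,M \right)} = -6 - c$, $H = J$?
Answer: $13992$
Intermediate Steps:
$J = 2$
$H = 2$
$d{\left(X \right)} = -13640 + 44 X$ ($d{\left(X \right)} = 44 \left(-310 + X\right) = -13640 + 44 X$)
$- d{\left(b{\left(H,\left(3 - 3\right) + 0 \right)} \right)} = - (-13640 + 44 \left(-6 - 2\right)) = - (-13640 + 44 \left(-8\right)) = - (-13640 - 352) = \left(-1\right) \left(-13992\right) = 13992$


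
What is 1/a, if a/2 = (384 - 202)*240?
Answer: 1/87360 ≈ 1.1447e-5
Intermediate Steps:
a = 87360 (a = 2*((384 - 202)*240) = 2*(182*240) = 2*43680 = 87360)
1/a = 1/87360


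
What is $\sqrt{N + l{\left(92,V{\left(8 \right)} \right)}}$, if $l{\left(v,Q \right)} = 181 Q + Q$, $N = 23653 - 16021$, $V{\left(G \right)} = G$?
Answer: $8 \sqrt{142} \approx 95.331$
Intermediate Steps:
$N = 7632$
$l{\left(v,Q \right)} = 182 Q$
$\sqrt{N + l{\left(92,V{\left(8 \right)} \right)}} = \sqrt{7632 + 182 \cdot 8} = \sqrt{7632 + 1456} = \sqrt{9088} = 8 \sqrt{142}$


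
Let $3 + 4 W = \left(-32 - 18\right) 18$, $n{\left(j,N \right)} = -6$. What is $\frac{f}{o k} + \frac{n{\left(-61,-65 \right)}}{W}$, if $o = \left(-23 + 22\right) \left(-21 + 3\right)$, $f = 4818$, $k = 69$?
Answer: $\frac{243359}{62307} \approx 3.9058$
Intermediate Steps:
$o = 18$ ($o = \left(-1\right) \left(-18\right) = 18$)
$W = - \frac{903}{4}$ ($W = - \frac{3}{4} + \frac{\left(-32 - 18\right) 18}{4} = - \frac{3}{4} + \frac{\left(-50\right) 18}{4} = - \frac{3}{4} + \frac{1}{4} \left(-900\right) = - \frac{3}{4} - 225 = - \frac{903}{4} \approx -225.75$)
$\frac{f}{o k} + \frac{n{\left(-61,-65 \right)}}{W} = \frac{4818}{18 \cdot 69} - \frac{6}{- \frac{903}{4}} = \frac{4818}{1242} - - \frac{8}{301} = 4818 \cdot \frac{1}{1242} + \frac{8}{301} = \frac{803}{207} + \frac{8}{301} = \frac{243359}{62307}$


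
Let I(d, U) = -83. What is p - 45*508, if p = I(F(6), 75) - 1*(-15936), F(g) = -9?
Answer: -7007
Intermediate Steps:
p = 15853 (p = -83 - 1*(-15936) = -83 + 15936 = 15853)
p - 45*508 = 15853 - 45*508 = 15853 - 22860 = -7007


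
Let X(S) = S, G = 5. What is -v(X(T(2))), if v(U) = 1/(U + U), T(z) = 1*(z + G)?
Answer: -1/14 ≈ -0.071429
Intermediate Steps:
T(z) = 5 + z (T(z) = 1*(z + 5) = 1*(5 + z) = 5 + z)
v(U) = 1/(2*U)
-v(X(T(2))) = -1/(2*(5 + 2)) = -1/(2*7) = -1*1/14 = -1/14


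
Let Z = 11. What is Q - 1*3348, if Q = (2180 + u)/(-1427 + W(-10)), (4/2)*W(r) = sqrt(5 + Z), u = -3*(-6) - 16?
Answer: -4773082/1425 ≈ -3349.5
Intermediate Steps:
u = 2 (u = 18 - 16 = 2)
W(r) = 2 (W(r) = sqrt(5 + 11)/2 = sqrt(16)/2 = (1/2)*4 = 2)
Q = -2182/1425 (Q = (2180 + 2)/(-1427 + 2) = 2182/(-1425) = 2182*(-1/1425) = -2182/1425 ≈ -1.5312)
Q - 1*3348 = -2182/1425 - 1*3348 = -2182/1425 - 3348 = -4773082/1425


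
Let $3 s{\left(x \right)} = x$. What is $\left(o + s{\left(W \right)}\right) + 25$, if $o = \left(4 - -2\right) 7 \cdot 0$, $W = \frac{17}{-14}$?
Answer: $\frac{1033}{42} \approx 24.595$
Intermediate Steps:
$W = - \frac{17}{14}$ ($W = 17 \left(- \frac{1}{14}\right) = - \frac{17}{14} \approx -1.2143$)
$s{\left(x \right)} = \frac{x}{3}$
$o = 0$ ($o = \left(4 + 2\right) 7 \cdot 0 = 6 \cdot 7 \cdot 0 = 42 \cdot 0 = 0$)
$\left(o + s{\left(W \right)}\right) + 25 = \left(0 + \frac{1}{3} \left(- \frac{17}{14}\right)\right) + 25 = \left(0 - \frac{17}{42}\right) + 25 = - \frac{17}{42} + 25 = \frac{1033}{42}$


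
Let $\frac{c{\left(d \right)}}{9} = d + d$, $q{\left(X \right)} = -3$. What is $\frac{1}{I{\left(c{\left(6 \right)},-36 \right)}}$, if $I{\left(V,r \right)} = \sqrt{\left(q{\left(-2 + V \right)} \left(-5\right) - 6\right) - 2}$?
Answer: $\frac{\sqrt{7}}{7} \approx 0.37796$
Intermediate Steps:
$c{\left(d \right)} = 18 d$ ($c{\left(d \right)} = 9 \left(d + d\right) = 9 \cdot 2 d = 18 d$)
$I{\left(V,r \right)} = \sqrt{7}$ ($I{\left(V,r \right)} = \sqrt{\left(\left(-3\right) \left(-5\right) - 6\right) - 2} = \sqrt{\left(15 - 6\right) - 2} = \sqrt{9 - 2} = \sqrt{7}$)
$\frac{1}{I{\left(c{\left(6 \right)},-36 \right)}} = \frac{1}{\sqrt{7}} = \frac{\sqrt{7}}{7}$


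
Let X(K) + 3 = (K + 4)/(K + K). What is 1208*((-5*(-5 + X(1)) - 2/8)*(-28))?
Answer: -921704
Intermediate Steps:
X(K) = -3 + (4 + K)/(2*K) (X(K) = -3 + (K + 4)/(K + K) = -3 + (4 + K)/((2*K)) = -3 + (4 + K)*(1/(2*K)) = -3 + (4 + K)/(2*K))
1208*((-5*(-5 + X(1)) - 2/8)*(-28)) = 1208*((-5*(-5 + (-5/2 + 2/1)) - 2/8)*(-28)) = 1208*((-5*(-5 + (-5/2 + 2*1)) - 2*⅛)*(-28)) = 1208*((-5*(-5 + (-5/2 + 2)) - ¼)*(-28)) = 1208*((-5*(-5 - ½) - ¼)*(-28)) = 1208*((-5*(-11/2) - ¼)*(-28)) = 1208*((55/2 - ¼)*(-28)) = 1208*((109/4)*(-28)) = 1208*(-763) = -921704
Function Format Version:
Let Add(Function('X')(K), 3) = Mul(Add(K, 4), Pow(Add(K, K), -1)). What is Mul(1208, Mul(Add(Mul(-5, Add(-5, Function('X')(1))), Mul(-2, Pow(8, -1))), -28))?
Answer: -921704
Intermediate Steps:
Function('X')(K) = Add(-3, Mul(Rational(1, 2), Pow(K, -1), Add(4, K))) (Function('X')(K) = Add(-3, Mul(Add(K, 4), Pow(Add(K, K), -1))) = Add(-3, Mul(Add(4, K), Pow(Mul(2, K), -1))) = Add(-3, Mul(Add(4, K), Mul(Rational(1, 2), Pow(K, -1)))) = Add(-3, Mul(Rational(1, 2), Pow(K, -1), Add(4, K))))
Mul(1208, Mul(Add(Mul(-5, Add(-5, Function('X')(1))), Mul(-2, Pow(8, -1))), -28)) = Mul(1208, Mul(Add(Mul(-5, Add(-5, Add(Rational(-5, 2), Mul(2, Pow(1, -1))))), Mul(-2, Pow(8, -1))), -28)) = Mul(1208, Mul(Add(Mul(-5, Add(-5, Add(Rational(-5, 2), Mul(2, 1)))), Mul(-2, Rational(1, 8))), -28)) = Mul(1208, Mul(Add(Mul(-5, Add(-5, Add(Rational(-5, 2), 2))), Rational(-1, 4)), -28)) = Mul(1208, Mul(Add(Mul(-5, Add(-5, Rational(-1, 2))), Rational(-1, 4)), -28)) = Mul(1208, Mul(Add(Mul(-5, Rational(-11, 2)), Rational(-1, 4)), -28)) = Mul(1208, Mul(Add(Rational(55, 2), Rational(-1, 4)), -28)) = Mul(1208, Mul(Rational(109, 4), -28)) = Mul(1208, -763) = -921704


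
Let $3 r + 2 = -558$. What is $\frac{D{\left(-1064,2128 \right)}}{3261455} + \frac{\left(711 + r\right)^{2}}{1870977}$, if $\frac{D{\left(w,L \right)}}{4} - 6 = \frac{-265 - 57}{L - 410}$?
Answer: $\frac{6932391303962801}{47175391470857085} \approx 0.14695$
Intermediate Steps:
$r = - \frac{560}{3}$ ($r = - \frac{2}{3} + \frac{1}{3} \left(-558\right) = - \frac{2}{3} - 186 = - \frac{560}{3} \approx -186.67$)
$D{\left(w,L \right)} = 24 - \frac{1288}{-410 + L}$ ($D{\left(w,L \right)} = 24 + 4 \frac{-265 - 57}{L - 410} = 24 + 4 \left(- \frac{322}{-410 + L}\right) = 24 - \frac{1288}{-410 + L}$)
$\frac{D{\left(-1064,2128 \right)}}{3261455} + \frac{\left(711 + r\right)^{2}}{1870977} = \frac{8 \frac{1}{-410 + 2128} \left(-1391 + 3 \cdot 2128\right)}{3261455} + \frac{\left(711 - \frac{560}{3}\right)^{2}}{1870977} = \frac{8 \left(-1391 + 6384\right)}{1718} \cdot \frac{1}{3261455} + \left(\frac{1573}{3}\right)^{2} \cdot \frac{1}{1870977} = 8 \cdot \frac{1}{1718} \cdot 4993 \cdot \frac{1}{3261455} + \frac{2474329}{9} \cdot \frac{1}{1870977} = \frac{19972}{859} \cdot \frac{1}{3261455} + \frac{2474329}{16838793} = \frac{19972}{2801589845} + \frac{2474329}{16838793} = \frac{6932391303962801}{47175391470857085}$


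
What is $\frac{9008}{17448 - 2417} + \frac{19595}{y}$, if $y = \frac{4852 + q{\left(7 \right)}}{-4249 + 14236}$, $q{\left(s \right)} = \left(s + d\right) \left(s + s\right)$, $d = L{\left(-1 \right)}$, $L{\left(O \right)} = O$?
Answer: $\frac{2941539991703}{74193016} \approx 39647.0$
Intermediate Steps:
$d = -1$
$q{\left(s \right)} = 2 s \left(-1 + s\right)$ ($q{\left(s \right)} = \left(s - 1\right) \left(s + s\right) = \left(-1 + s\right) 2 s = 2 s \left(-1 + s\right)$)
$y = \frac{4936}{9987}$ ($y = \frac{4852 + 2 \cdot 7 \left(-1 + 7\right)}{-4249 + 14236} = \frac{4852 + 2 \cdot 7 \cdot 6}{9987} = \left(4852 + 84\right) \frac{1}{9987} = 4936 \cdot \frac{1}{9987} = \frac{4936}{9987} \approx 0.49424$)
$\frac{9008}{17448 - 2417} + \frac{19595}{y} = \frac{9008}{17448 - 2417} + \frac{19595}{\frac{4936}{9987}} = \frac{9008}{17448 - 2417} + 19595 \cdot \frac{9987}{4936} = \frac{9008}{15031} + \frac{195695265}{4936} = \frac{2941539991703}{74193016}$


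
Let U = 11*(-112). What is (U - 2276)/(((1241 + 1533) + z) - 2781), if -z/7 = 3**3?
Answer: 877/49 ≈ 17.898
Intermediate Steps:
z = -189 (z = -7*3**3 = -7*27 = -189)
U = -1232
(U - 2276)/(((1241 + 1533) + z) - 2781) = (-1232 - 2276)/(((1241 + 1533) - 189) - 2781) = -3508/((2774 - 189) - 2781) = -3508/(2585 - 2781) = -3508/(-196) = -3508*(-1/196) = 877/49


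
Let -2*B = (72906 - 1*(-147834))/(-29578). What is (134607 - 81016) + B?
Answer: 792612484/14789 ≈ 53595.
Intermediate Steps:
B = 55185/14789 (B = -(72906 - 1*(-147834))/(2*(-29578)) = -(72906 + 147834)*(-1)/(2*29578) = -110370*(-1)/29578 = -½*(-110370/14789) = 55185/14789 ≈ 3.7315)
(134607 - 81016) + B = (134607 - 81016) + 55185/14789 = 53591 + 55185/14789 = 792612484/14789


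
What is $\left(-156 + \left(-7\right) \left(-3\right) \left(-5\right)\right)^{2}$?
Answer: $68121$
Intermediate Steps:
$\left(-156 + \left(-7\right) \left(-3\right) \left(-5\right)\right)^{2} = \left(-156 + 21 \left(-5\right)\right)^{2} = \left(-156 - 105\right)^{2} = \left(-261\right)^{2} = 68121$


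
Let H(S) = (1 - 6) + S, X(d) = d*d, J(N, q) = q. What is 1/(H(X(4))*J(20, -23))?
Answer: -1/253 ≈ -0.0039526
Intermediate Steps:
X(d) = d²
H(S) = -5 + S
1/(H(X(4))*J(20, -23)) = 1/((-5 + 4²)*(-23)) = 1/((-5 + 16)*(-23)) = 1/(11*(-23)) = 1/(-253) = -1/253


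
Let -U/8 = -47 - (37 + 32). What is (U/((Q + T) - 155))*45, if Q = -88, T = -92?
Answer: -8352/67 ≈ -124.66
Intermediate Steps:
U = 928 (U = -8*(-47 - (37 + 32)) = -8*(-47 - 1*69) = -8*(-47 - 69) = -8*(-116) = 928)
(U/((Q + T) - 155))*45 = (928/((-88 - 92) - 155))*45 = (928/(-180 - 155))*45 = (928/(-335))*45 = -1/335*928*45 = -928/335*45 = -8352/67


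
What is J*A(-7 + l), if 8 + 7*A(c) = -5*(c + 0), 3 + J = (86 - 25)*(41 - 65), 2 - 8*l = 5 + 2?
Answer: -353547/56 ≈ -6313.3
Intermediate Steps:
l = -5/8 (l = ¼ - (5 + 2)/8 = ¼ - ⅛*7 = ¼ - 7/8 = -5/8 ≈ -0.62500)
J = -1467 (J = -3 + (86 - 25)*(41 - 65) = -3 + 61*(-24) = -3 - 1464 = -1467)
A(c) = -8/7 - 5*c/7 (A(c) = -8/7 + (-5*(c + 0))/7 = -8/7 + (-5*c)/7 = -8/7 - 5*c/7)
J*A(-7 + l) = -1467*(-8/7 - 5*(-7 - 5/8)/7) = -1467*(-8/7 - 5/7*(-61/8)) = -1467*(-8/7 + 305/56) = -1467*241/56 = -353547/56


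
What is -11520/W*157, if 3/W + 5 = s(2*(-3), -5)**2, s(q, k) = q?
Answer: -18689280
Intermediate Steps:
W = 3/31 (W = 3/(-5 + (2*(-3))**2) = 3/(-5 + (-6)**2) = 3/(-5 + 36) = 3/31 ≈ 0.096774)
-11520/W*157 = -11520/3/31*157 = -11520*31/3*157 = -90*3968/3*157 = -119040*157 = -18689280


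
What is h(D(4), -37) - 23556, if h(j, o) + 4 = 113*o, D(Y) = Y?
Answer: -27741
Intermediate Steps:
h(j, o) = -4 + 113*o
h(D(4), -37) - 23556 = (-4 + 113*(-37)) - 23556 = (-4 - 4181) - 23556 = -4185 - 23556 = -27741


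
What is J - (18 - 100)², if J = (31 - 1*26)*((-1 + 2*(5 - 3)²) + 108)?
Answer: -6149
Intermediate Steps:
J = 575 (J = (31 - 26)*((-1 + 2*2²) + 108) = 5*((-1 + 2*4) + 108) = 5*((-1 + 8) + 108) = 5*(7 + 108) = 5*115 = 575)
J - (18 - 100)² = 575 - (18 - 100)² = 575 - 1*(-82)² = 575 - 1*6724 = 575 - 6724 = -6149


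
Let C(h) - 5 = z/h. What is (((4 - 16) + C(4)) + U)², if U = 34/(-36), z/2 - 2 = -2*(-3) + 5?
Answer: 169/81 ≈ 2.0864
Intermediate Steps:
z = 26 (z = 4 + 2*(-2*(-3) + 5) = 4 + 2*(6 + 5) = 4 + 2*11 = 4 + 22 = 26)
C(h) = 5 + 26/h
U = -17/18 (U = 34*(-1/36) = -17/18 ≈ -0.94444)
(((4 - 16) + C(4)) + U)² = (((4 - 16) + (5 + 26/4)) - 17/18)² = ((-12 + (5 + 26*(¼))) - 17/18)² = ((-12 + (5 + 13/2)) - 17/18)² = ((-12 + 23/2) - 17/18)² = (-½ - 17/18)² = (-13/9)² = 169/81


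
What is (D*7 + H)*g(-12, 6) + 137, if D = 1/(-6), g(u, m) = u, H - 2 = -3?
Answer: 163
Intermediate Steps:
H = -1 (H = 2 - 3 = -1)
D = -⅙ ≈ -0.16667
(D*7 + H)*g(-12, 6) + 137 = (-⅙*7 - 1)*(-12) + 137 = (-7/6 - 1)*(-12) + 137 = -13/6*(-12) + 137 = 26 + 137 = 163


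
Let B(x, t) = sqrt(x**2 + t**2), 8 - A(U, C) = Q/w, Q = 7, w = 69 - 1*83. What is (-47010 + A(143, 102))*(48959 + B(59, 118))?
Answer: -4602292877/2 - 5546177*sqrt(5)/2 ≈ -2.3073e+9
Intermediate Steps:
w = -14 (w = 69 - 83 = -14)
A(U, C) = 17/2 (A(U, C) = 8 - 7/(-14) = 8 - 7*(-1)/14 = 8 - 1*(-1/2) = 8 + 1/2 = 17/2)
B(x, t) = sqrt(t**2 + x**2)
(-47010 + A(143, 102))*(48959 + B(59, 118)) = (-47010 + 17/2)*(48959 + sqrt(118**2 + 59**2)) = -94003*(48959 + sqrt(13924 + 3481))/2 = -94003*(48959 + sqrt(17405))/2 = -94003*(48959 + 59*sqrt(5))/2 = -4602292877/2 - 5546177*sqrt(5)/2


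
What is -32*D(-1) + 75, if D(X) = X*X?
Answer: 43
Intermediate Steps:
D(X) = X²
-32*D(-1) + 75 = -32*(-1)² + 75 = -32*1 + 75 = -32 + 75 = 43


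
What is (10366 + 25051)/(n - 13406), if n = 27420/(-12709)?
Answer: -450114653/170404274 ≈ -2.6415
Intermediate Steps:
n = -27420/12709 (n = 27420*(-1/12709) = -27420/12709 ≈ -2.1575)
(10366 + 25051)/(n - 13406) = (10366 + 25051)/(-27420/12709 - 13406) = 35417/(-170404274/12709) = 35417*(-12709/170404274) = -450114653/170404274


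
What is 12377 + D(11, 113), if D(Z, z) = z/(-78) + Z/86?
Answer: 20754014/1677 ≈ 12376.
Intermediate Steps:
D(Z, z) = -z/78 + Z/86 (D(Z, z) = z*(-1/78) + Z*(1/86) = -z/78 + Z/86)
12377 + D(11, 113) = 12377 + (-1/78*113 + (1/86)*11) = 12377 + (-113/78 + 11/86) = 12377 - 2215/1677 = 20754014/1677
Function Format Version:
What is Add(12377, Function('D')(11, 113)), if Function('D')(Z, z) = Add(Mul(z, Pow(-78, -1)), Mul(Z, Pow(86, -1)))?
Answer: Rational(20754014, 1677) ≈ 12376.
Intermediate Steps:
Function('D')(Z, z) = Add(Mul(Rational(-1, 78), z), Mul(Rational(1, 86), Z)) (Function('D')(Z, z) = Add(Mul(z, Rational(-1, 78)), Mul(Z, Rational(1, 86))) = Add(Mul(Rational(-1, 78), z), Mul(Rational(1, 86), Z)))
Add(12377, Function('D')(11, 113)) = Add(12377, Add(Mul(Rational(-1, 78), 113), Mul(Rational(1, 86), 11))) = Add(12377, Add(Rational(-113, 78), Rational(11, 86))) = Add(12377, Rational(-2215, 1677)) = Rational(20754014, 1677)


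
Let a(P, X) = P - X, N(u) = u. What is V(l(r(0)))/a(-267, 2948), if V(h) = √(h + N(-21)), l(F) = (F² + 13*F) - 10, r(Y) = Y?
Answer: -I*√31/3215 ≈ -0.0017318*I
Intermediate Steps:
l(F) = -10 + F² + 13*F
V(h) = √(-21 + h) (V(h) = √(h - 21) = √(-21 + h))
V(l(r(0)))/a(-267, 2948) = √(-21 + (-10 + 0² + 13*0))/(-267 - 1*2948) = √(-21 + (-10 + 0 + 0))/(-267 - 2948) = √(-21 - 10)/(-3215) = √(-31)*(-1/3215) = (I*√31)*(-1/3215) = -I*√31/3215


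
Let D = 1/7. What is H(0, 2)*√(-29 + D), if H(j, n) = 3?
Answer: 3*I*√1414/7 ≈ 16.116*I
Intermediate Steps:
D = ⅐ ≈ 0.14286
H(0, 2)*√(-29 + D) = 3*√(-29 + ⅐) = 3*√(-202/7) = 3*(I*√1414/7) = 3*I*√1414/7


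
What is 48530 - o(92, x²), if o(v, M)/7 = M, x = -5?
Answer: 48355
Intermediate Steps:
o(v, M) = 7*M
48530 - o(92, x²) = 48530 - 7*(-5)² = 48530 - 7*25 = 48530 - 1*175 = 48530 - 175 = 48355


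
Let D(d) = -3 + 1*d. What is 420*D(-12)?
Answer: -6300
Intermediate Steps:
D(d) = -3 + d
420*D(-12) = 420*(-3 - 12) = 420*(-15) = -6300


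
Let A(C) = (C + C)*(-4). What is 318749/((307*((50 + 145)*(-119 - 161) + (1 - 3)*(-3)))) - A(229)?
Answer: 30704657107/16760358 ≈ 1832.0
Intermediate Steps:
A(C) = -8*C (A(C) = (2*C)*(-4) = -8*C)
318749/((307*((50 + 145)*(-119 - 161) + (1 - 3)*(-3)))) - A(229) = 318749/((307*((50 + 145)*(-119 - 161) + (1 - 3)*(-3)))) - (-8)*229 = 318749/((307*(195*(-280) - 2*(-3)))) - 1*(-1832) = 318749/((307*(-54600 + 6))) + 1832 = 318749/((307*(-54594))) + 1832 = 318749/(-16760358) + 1832 = 318749*(-1/16760358) + 1832 = -318749/16760358 + 1832 = 30704657107/16760358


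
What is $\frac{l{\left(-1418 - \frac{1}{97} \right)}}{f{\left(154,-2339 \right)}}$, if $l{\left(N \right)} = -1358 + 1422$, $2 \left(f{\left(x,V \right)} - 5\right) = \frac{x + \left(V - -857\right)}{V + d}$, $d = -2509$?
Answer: $\frac{38784}{3113} \approx 12.459$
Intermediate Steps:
$f{\left(x,V \right)} = 5 + \frac{857 + V + x}{2 \left(-2509 + V\right)}$ ($f{\left(x,V \right)} = 5 + \frac{\left(x + \left(V - -857\right)\right) \frac{1}{V - 2509}}{2} = 5 + \frac{\left(x + \left(V + 857\right)\right) \frac{1}{-2509 + V}}{2} = 5 + \frac{\left(x + \left(857 + V\right)\right) \frac{1}{-2509 + V}}{2} = 5 + \frac{\left(857 + V + x\right) \frac{1}{-2509 + V}}{2} = 5 + \frac{\frac{1}{-2509 + V} \left(857 + V + x\right)}{2} = 5 + \frac{857 + V + x}{2 \left(-2509 + V\right)}$)
$l{\left(N \right)} = 64$
$\frac{l{\left(-1418 - \frac{1}{97} \right)}}{f{\left(154,-2339 \right)}} = \frac{64}{\frac{1}{2} \frac{1}{-2509 - 2339} \left(-24233 + 154 + 11 \left(-2339\right)\right)} = \frac{64}{\frac{1}{2} \frac{1}{-4848} \left(-24233 + 154 - 25729\right)} = \frac{64}{\frac{1}{2} \left(- \frac{1}{4848}\right) \left(-49808\right)} = \frac{64}{\frac{3113}{606}} = 64 \cdot \frac{606}{3113} = \frac{38784}{3113}$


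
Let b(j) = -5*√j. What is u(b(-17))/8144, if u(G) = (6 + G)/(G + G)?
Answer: 1/16288 + 3*I*√17/692240 ≈ 6.1395e-5 + 1.7869e-5*I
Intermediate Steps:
u(G) = (6 + G)/(2*G) (u(G) = (6 + G)/((2*G)) = (6 + G)*(1/(2*G)) = (6 + G)/(2*G))
u(b(-17))/8144 = ((6 - 5*I*√17)/(2*((-5*I*√17))))/8144 = ((6 - 5*I*√17)/(2*((-5*I*√17))))*(1/8144) = ((I*√17/85)*(6 - 5*I*√17)/2)*(1/8144) = (I*√17*(6 - 5*I*√17)/170)*(1/8144) = I*√17*(6 - 5*I*√17)/1384480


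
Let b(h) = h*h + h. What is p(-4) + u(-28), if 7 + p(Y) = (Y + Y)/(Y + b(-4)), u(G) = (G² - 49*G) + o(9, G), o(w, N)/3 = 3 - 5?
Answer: 2142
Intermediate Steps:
o(w, N) = -6 (o(w, N) = 3*(3 - 5) = 3*(-2) = -6)
b(h) = h + h² (b(h) = h² + h = h + h²)
u(G) = -6 + G² - 49*G (u(G) = (G² - 49*G) - 6 = -6 + G² - 49*G)
p(Y) = -7 + 2*Y/(12 + Y) (p(Y) = -7 + (Y + Y)/(Y - 4*(1 - 4)) = -7 + (2*Y)/(Y - 4*(-3)) = -7 + (2*Y)/(Y + 12) = -7 + (2*Y)/(12 + Y) = -7 + 2*Y/(12 + Y))
p(-4) + u(-28) = (-84 - 5*(-4))/(12 - 4) + (-6 + (-28)² - 49*(-28)) = (-84 + 20)/8 + (-6 + 784 + 1372) = (⅛)*(-64) + 2150 = -8 + 2150 = 2142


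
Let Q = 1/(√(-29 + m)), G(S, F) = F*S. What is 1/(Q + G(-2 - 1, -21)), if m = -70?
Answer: 6237/392932 + 3*I*√11/392932 ≈ 0.015873 + 2.5322e-5*I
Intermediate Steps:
Q = -I*√11/33 (Q = 1/(√(-29 - 70)) = 1/(√(-99)) = 1/(3*I*√11) = -I*√11/33 ≈ -0.1005*I)
1/(Q + G(-2 - 1, -21)) = 1/(-I*√11/33 - 21*(-2 - 1)) = 1/(-I*√11/33 - 21*(-3)) = 1/(-I*√11/33 + 63) = 1/(63 - I*√11/33)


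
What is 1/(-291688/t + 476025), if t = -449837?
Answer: 449837/214133949613 ≈ 2.1007e-6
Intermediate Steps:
1/(-291688/t + 476025) = 1/(-291688/(-449837) + 476025) = 1/(-291688*(-1/449837) + 476025) = 1/(291688/449837 + 476025) = 1/(214133949613/449837) = 449837/214133949613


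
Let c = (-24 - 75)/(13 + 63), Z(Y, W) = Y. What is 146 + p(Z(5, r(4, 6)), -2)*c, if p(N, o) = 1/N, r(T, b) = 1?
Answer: 55381/380 ≈ 145.74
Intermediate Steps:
c = -99/76 ≈ -1.3026
146 + p(Z(5, r(4, 6)), -2)*c = 146 - 99/76/5 = 146 + (⅕)*(-99/76) = 146 - 99/380 = 55381/380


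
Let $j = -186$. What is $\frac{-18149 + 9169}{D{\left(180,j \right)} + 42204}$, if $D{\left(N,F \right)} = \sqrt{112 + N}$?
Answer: $- \frac{94747980}{445294331} + \frac{4490 \sqrt{73}}{445294331} \approx -0.21269$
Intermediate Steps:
$\frac{-18149 + 9169}{D{\left(180,j \right)} + 42204} = \frac{-18149 + 9169}{\sqrt{112 + 180} + 42204} = - \frac{8980}{\sqrt{292} + 42204} = - \frac{8980}{2 \sqrt{73} + 42204} = - \frac{8980}{42204 + 2 \sqrt{73}}$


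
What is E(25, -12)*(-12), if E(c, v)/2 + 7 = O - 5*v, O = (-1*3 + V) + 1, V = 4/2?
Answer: -1272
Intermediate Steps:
V = 2 (V = 4*(½) = 2)
O = 0 (O = (-1*3 + 2) + 1 = (-3 + 2) + 1 = -1 + 1 = 0)
E(c, v) = -14 - 10*v (E(c, v) = -14 + 2*(0 - 5*v) = -14 + 2*(-5*v) = -14 - 10*v)
E(25, -12)*(-12) = (-14 - 10*(-12))*(-12) = (-14 + 120)*(-12) = 106*(-12) = -1272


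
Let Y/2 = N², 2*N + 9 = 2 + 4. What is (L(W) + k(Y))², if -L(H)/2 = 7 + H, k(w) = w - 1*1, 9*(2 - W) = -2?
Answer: 72361/324 ≈ 223.34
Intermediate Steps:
W = 20/9 (W = 2 - ⅑*(-2) = 2 + 2/9 = 20/9 ≈ 2.2222)
N = -3/2 (N = -9/2 + (2 + 4)/2 = -9/2 + (½)*6 = -9/2 + 3 = -3/2 ≈ -1.5000)
Y = 9/2 (Y = 2*(-3/2)² = 2*(9/4) = 9/2 ≈ 4.5000)
k(w) = -1 + w (k(w) = w - 1 = -1 + w)
L(H) = -14 - 2*H (L(H) = -2*(7 + H) = -14 - 2*H)
(L(W) + k(Y))² = ((-14 - 2*20/9) + (-1 + 9/2))² = ((-14 - 40/9) + 7/2)² = (-166/9 + 7/2)² = (-269/18)² = 72361/324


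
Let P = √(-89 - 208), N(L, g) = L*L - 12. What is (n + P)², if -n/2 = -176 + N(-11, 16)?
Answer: 17659 + 804*I*√33 ≈ 17659.0 + 4618.6*I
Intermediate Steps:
N(L, g) = -12 + L² (N(L, g) = L² - 12 = -12 + L²)
P = 3*I*√33 (P = √(-297) = 3*I*√33 ≈ 17.234*I)
n = 134 (n = -2*(-176 + (-12 + (-11)²)) = -2*(-176 + (-12 + 121)) = -2*(-176 + 109) = -2*(-67) = 134)
(n + P)² = (134 + 3*I*√33)²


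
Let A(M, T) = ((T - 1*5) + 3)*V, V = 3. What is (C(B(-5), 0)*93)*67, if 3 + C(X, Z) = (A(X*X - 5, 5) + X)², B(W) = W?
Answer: 81003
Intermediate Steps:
A(M, T) = -6 + 3*T (A(M, T) = ((T - 1*5) + 3)*3 = ((T - 5) + 3)*3 = ((-5 + T) + 3)*3 = (-2 + T)*3 = -6 + 3*T)
C(X, Z) = -3 + (9 + X)² (C(X, Z) = -3 + ((-6 + 3*5) + X)² = -3 + ((-6 + 15) + X)² = -3 + (9 + X)²)
(C(B(-5), 0)*93)*67 = ((-3 + (9 - 5)²)*93)*67 = ((-3 + 4²)*93)*67 = ((-3 + 16)*93)*67 = (13*93)*67 = 1209*67 = 81003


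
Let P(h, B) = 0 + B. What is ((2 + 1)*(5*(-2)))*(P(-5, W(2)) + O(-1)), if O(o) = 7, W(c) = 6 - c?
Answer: -330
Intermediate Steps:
P(h, B) = B
((2 + 1)*(5*(-2)))*(P(-5, W(2)) + O(-1)) = ((2 + 1)*(5*(-2)))*((6 - 1*2) + 7) = (3*(-10))*((6 - 2) + 7) = -30*(4 + 7) = -30*11 = -330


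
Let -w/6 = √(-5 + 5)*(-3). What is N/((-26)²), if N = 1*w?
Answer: 0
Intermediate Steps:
w = 0 (w = -6*√(-5 + 5)*(-3) = -6*√0*(-3) = -0*(-3) = -6*0 = 0)
N = 0 (N = 1*0 = 0)
N/((-26)²) = 0/((-26)²) = 0/676 = 0*(1/676) = 0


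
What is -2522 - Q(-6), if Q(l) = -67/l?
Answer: -15199/6 ≈ -2533.2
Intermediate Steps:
-2522 - Q(-6) = -2522 - (-67)/(-6) = -2522 - (-67)*(-1)/6 = -2522 - 1*67/6 = -2522 - 67/6 = -15199/6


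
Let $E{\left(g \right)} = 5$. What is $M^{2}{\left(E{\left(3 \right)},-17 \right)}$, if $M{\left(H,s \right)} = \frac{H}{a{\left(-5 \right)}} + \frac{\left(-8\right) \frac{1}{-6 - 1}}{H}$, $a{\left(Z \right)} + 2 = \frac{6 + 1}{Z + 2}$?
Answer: $\frac{177241}{207025} \approx 0.85613$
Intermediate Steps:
$a{\left(Z \right)} = -2 + \frac{7}{2 + Z}$ ($a{\left(Z \right)} = -2 + \frac{6 + 1}{Z + 2} = -2 + \frac{7}{2 + Z}$)
$M{\left(H,s \right)} = - \frac{3 H}{13} + \frac{8}{7 H}$ ($M{\left(H,s \right)} = \frac{H}{\frac{1}{2 - 5} \left(3 - -10\right)} + \frac{\left(-8\right) \frac{1}{-6 - 1}}{H} = \frac{H}{\frac{1}{-3} \left(3 + 10\right)} + \frac{\left(-8\right) \frac{1}{-6 - 1}}{H} = \frac{H}{\left(- \frac{1}{3}\right) 13} + \frac{\left(-8\right) \frac{1}{-7}}{H} = \frac{H}{- \frac{13}{3}} + \frac{\left(-8\right) \left(- \frac{1}{7}\right)}{H} = H \left(- \frac{3}{13}\right) + \frac{8}{7 H} = - \frac{3 H}{13} + \frac{8}{7 H}$)
$M^{2}{\left(E{\left(3 \right)},-17 \right)} = \left(\frac{104 - 21 \cdot 5^{2}}{91 \cdot 5}\right)^{2} = \left(\frac{1}{91} \cdot \frac{1}{5} \left(104 - 525\right)\right)^{2} = \left(\frac{1}{91} \cdot \frac{1}{5} \left(-421\right)\right)^{2} = \left(- \frac{421}{455}\right)^{2} = \frac{177241}{207025}$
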